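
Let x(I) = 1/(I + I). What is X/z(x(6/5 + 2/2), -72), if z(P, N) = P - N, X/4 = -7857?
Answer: -691416/1589 ≈ -435.13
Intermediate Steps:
x(I) = 1/(2*I)
X = -31428 (X = 4*(-7857) = -31428)
X/z(x(6/5 + 2/2), -72) = -31428/(1/(2*(6/5 + 2/2)) - 1*(-72)) = -31428/(1/(2*(6*(⅕) + 2*(½))) + 72) = -31428/(1/(2*(6/5 + 1)) + 72) = -31428/(1/(2*(11/5)) + 72) = -31428/((½)*(5/11) + 72) = -31428/(5/22 + 72) = -31428/1589/22 = -31428*22/1589 = -691416/1589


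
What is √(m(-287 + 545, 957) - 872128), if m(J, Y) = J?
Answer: I*√871870 ≈ 933.74*I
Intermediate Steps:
√(m(-287 + 545, 957) - 872128) = √((-287 + 545) - 872128) = √(258 - 872128) = √(-871870) = I*√871870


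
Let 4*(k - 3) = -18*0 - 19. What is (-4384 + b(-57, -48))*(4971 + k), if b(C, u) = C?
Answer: -88273757/4 ≈ -2.2068e+7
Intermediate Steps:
k = -7/4 (k = 3 + (-18*0 - 19)/4 = 3 + (-6*0 - 19)/4 = 3 + (0 - 19)/4 = 3 + (1/4)*(-19) = 3 - 19/4 = -7/4 ≈ -1.7500)
(-4384 + b(-57, -48))*(4971 + k) = (-4384 - 57)*(4971 - 7/4) = -4441*19877/4 = -88273757/4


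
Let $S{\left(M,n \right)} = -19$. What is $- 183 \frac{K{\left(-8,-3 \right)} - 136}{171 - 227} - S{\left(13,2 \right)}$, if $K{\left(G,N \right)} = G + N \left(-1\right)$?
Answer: $- \frac{24739}{56} \approx -441.77$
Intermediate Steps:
$K{\left(G,N \right)} = G - N$
$- 183 \frac{K{\left(-8,-3 \right)} - 136}{171 - 227} - S{\left(13,2 \right)} = - 183 \frac{\left(-8 - -3\right) - 136}{171 - 227} - -19 = - 183 \frac{\left(-8 + 3\right) - 136}{-56} + 19 = - 183 \left(-5 - 136\right) \left(- \frac{1}{56}\right) + 19 = - 183 \left(\left(-141\right) \left(- \frac{1}{56}\right)\right) + 19 = \left(-183\right) \frac{141}{56} + 19 = - \frac{25803}{56} + 19 = - \frac{24739}{56}$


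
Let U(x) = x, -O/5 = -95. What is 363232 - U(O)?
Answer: 362757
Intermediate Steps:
O = 475 (O = -5*(-95) = 475)
363232 - U(O) = 363232 - 1*475 = 363232 - 475 = 362757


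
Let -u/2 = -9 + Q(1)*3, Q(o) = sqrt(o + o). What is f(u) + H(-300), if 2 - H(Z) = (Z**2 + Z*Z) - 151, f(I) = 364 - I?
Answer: -179501 + 6*sqrt(2) ≈ -1.7949e+5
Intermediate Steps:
Q(o) = sqrt(2)*sqrt(o) (Q(o) = sqrt(2*o) = sqrt(2)*sqrt(o))
u = 18 - 6*sqrt(2) (u = -2*(-9 + (sqrt(2)*sqrt(1))*3) = -2*(-9 + (sqrt(2)*1)*3) = -2*(-9 + sqrt(2)*3) = -2*(-9 + 3*sqrt(2)) = 18 - 6*sqrt(2) ≈ 9.5147)
H(Z) = 153 - 2*Z**2 (H(Z) = 2 - ((Z**2 + Z*Z) - 151) = 2 - ((Z**2 + Z**2) - 151) = 2 - (2*Z**2 - 151) = 2 - (-151 + 2*Z**2) = 2 + (151 - 2*Z**2) = 153 - 2*Z**2)
f(u) + H(-300) = (364 - (18 - 6*sqrt(2))) + (153 - 2*(-300)**2) = (364 + (-18 + 6*sqrt(2))) + (153 - 2*90000) = (346 + 6*sqrt(2)) + (153 - 180000) = (346 + 6*sqrt(2)) - 179847 = -179501 + 6*sqrt(2)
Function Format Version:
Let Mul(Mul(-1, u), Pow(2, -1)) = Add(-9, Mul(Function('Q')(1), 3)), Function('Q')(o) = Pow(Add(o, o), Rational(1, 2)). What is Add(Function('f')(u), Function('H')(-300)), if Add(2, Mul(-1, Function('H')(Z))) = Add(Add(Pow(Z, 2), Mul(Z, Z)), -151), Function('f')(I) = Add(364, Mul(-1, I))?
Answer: Add(-179501, Mul(6, Pow(2, Rational(1, 2)))) ≈ -1.7949e+5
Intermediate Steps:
Function('Q')(o) = Mul(Pow(2, Rational(1, 2)), Pow(o, Rational(1, 2))) (Function('Q')(o) = Pow(Mul(2, o), Rational(1, 2)) = Mul(Pow(2, Rational(1, 2)), Pow(o, Rational(1, 2))))
u = Add(18, Mul(-6, Pow(2, Rational(1, 2)))) (u = Mul(-2, Add(-9, Mul(Mul(Pow(2, Rational(1, 2)), Pow(1, Rational(1, 2))), 3))) = Mul(-2, Add(-9, Mul(Mul(Pow(2, Rational(1, 2)), 1), 3))) = Mul(-2, Add(-9, Mul(Pow(2, Rational(1, 2)), 3))) = Mul(-2, Add(-9, Mul(3, Pow(2, Rational(1, 2))))) = Add(18, Mul(-6, Pow(2, Rational(1, 2)))) ≈ 9.5147)
Function('H')(Z) = Add(153, Mul(-2, Pow(Z, 2))) (Function('H')(Z) = Add(2, Mul(-1, Add(Add(Pow(Z, 2), Mul(Z, Z)), -151))) = Add(2, Mul(-1, Add(Add(Pow(Z, 2), Pow(Z, 2)), -151))) = Add(2, Mul(-1, Add(Mul(2, Pow(Z, 2)), -151))) = Add(2, Mul(-1, Add(-151, Mul(2, Pow(Z, 2))))) = Add(2, Add(151, Mul(-2, Pow(Z, 2)))) = Add(153, Mul(-2, Pow(Z, 2))))
Add(Function('f')(u), Function('H')(-300)) = Add(Add(364, Mul(-1, Add(18, Mul(-6, Pow(2, Rational(1, 2)))))), Add(153, Mul(-2, Pow(-300, 2)))) = Add(Add(364, Add(-18, Mul(6, Pow(2, Rational(1, 2))))), Add(153, Mul(-2, 90000))) = Add(Add(346, Mul(6, Pow(2, Rational(1, 2)))), Add(153, -180000)) = Add(Add(346, Mul(6, Pow(2, Rational(1, 2)))), -179847) = Add(-179501, Mul(6, Pow(2, Rational(1, 2))))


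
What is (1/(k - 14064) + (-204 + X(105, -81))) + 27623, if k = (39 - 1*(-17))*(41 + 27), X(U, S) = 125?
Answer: 282491263/10256 ≈ 27544.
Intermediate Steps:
k = 3808 (k = (39 + 17)*68 = 56*68 = 3808)
(1/(k - 14064) + (-204 + X(105, -81))) + 27623 = (1/(3808 - 14064) + (-204 + 125)) + 27623 = (1/(-10256) - 79) + 27623 = (-1/10256 - 79) + 27623 = -810225/10256 + 27623 = 282491263/10256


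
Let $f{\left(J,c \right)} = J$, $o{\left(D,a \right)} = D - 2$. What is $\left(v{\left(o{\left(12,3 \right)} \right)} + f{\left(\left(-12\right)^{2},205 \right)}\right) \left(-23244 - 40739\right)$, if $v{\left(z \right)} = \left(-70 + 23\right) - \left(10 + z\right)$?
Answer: $-4926691$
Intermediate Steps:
$o{\left(D,a \right)} = -2 + D$ ($o{\left(D,a \right)} = D - 2 = -2 + D$)
$v{\left(z \right)} = -57 - z$ ($v{\left(z \right)} = -47 - \left(10 + z\right) = -57 - z$)
$\left(v{\left(o{\left(12,3 \right)} \right)} + f{\left(\left(-12\right)^{2},205 \right)}\right) \left(-23244 - 40739\right) = \left(\left(-57 - \left(-2 + 12\right)\right) + \left(-12\right)^{2}\right) \left(-23244 - 40739\right) = \left(\left(-57 - 10\right) + 144\right) \left(-63983\right) = \left(-67 + 144\right) \left(-63983\right) = 77 \left(-63983\right) = -4926691$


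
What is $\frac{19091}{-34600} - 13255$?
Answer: $- \frac{458642091}{34600} \approx -13256.0$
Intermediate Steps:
$\frac{19091}{-34600} - 13255 = 19091 \left(- \frac{1}{34600}\right) - 13255 = - \frac{19091}{34600} - 13255 = - \frac{458642091}{34600}$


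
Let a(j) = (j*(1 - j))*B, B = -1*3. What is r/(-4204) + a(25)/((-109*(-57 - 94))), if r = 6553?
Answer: -100288627/69193636 ≈ -1.4494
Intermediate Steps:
B = -3
a(j) = -3*j*(1 - j) (a(j) = (j*(1 - j))*(-3) = -3*j*(1 - j))
r/(-4204) + a(25)/((-109*(-57 - 94))) = 6553/(-4204) + (3*25*(-1 + 25))/((-109*(-57 - 94))) = 6553*(-1/4204) + (3*25*24)/((-109*(-151))) = -6553/4204 + 1800/16459 = -100288627/69193636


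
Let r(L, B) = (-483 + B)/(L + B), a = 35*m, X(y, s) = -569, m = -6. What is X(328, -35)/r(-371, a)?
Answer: -47227/99 ≈ -477.04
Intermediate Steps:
a = -210 (a = 35*(-6) = -210)
r(L, B) = (-483 + B)/(B + L)
X(328, -35)/r(-371, a) = -569*(-210 - 371)/(-483 - 210) = -569/(-693/(-581)) = -569/((-1/581*(-693))) = -569/99/83 = -569*83/99 = -47227/99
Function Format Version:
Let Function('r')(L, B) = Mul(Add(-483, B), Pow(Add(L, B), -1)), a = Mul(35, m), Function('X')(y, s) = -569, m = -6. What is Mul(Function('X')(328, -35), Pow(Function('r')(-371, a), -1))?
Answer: Rational(-47227, 99) ≈ -477.04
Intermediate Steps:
a = -210 (a = Mul(35, -6) = -210)
Function('r')(L, B) = Mul(Pow(Add(B, L), -1), Add(-483, B)) (Function('r')(L, B) = Mul(Add(-483, B), Pow(Add(B, L), -1)) = Mul(Pow(Add(B, L), -1), Add(-483, B)))
Mul(Function('X')(328, -35), Pow(Function('r')(-371, a), -1)) = Mul(-569, Pow(Mul(Pow(Add(-210, -371), -1), Add(-483, -210)), -1)) = Mul(-569, Pow(Mul(Pow(-581, -1), -693), -1)) = Mul(-569, Pow(Mul(Rational(-1, 581), -693), -1)) = Mul(-569, Pow(Rational(99, 83), -1)) = Mul(-569, Rational(83, 99)) = Rational(-47227, 99)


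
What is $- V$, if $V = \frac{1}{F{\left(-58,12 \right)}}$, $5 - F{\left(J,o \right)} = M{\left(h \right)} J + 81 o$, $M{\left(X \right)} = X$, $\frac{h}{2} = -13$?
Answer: $\frac{1}{2475} \approx 0.00040404$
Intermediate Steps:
$h = -26$ ($h = 2 \left(-13\right) = -26$)
$F{\left(J,o \right)} = 5 - 81 o + 26 J$ ($F{\left(J,o \right)} = 5 - \left(- 26 J + 81 o\right) = 5 + \left(- 81 o + 26 J\right) = 5 - 81 o + 26 J$)
$V = - \frac{1}{2475}$ ($V = \frac{1}{5 - 972 + 26 \left(-58\right)} = \frac{1}{5 - 972 - 1508} = \frac{1}{-2475} = - \frac{1}{2475} \approx -0.00040404$)
$- V = \left(-1\right) \left(- \frac{1}{2475}\right) = \frac{1}{2475}$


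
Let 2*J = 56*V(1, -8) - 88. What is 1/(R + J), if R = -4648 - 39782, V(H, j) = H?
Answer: -1/44446 ≈ -2.2499e-5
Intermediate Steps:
R = -44430
J = -16 (J = (56*1 - 88)/2 = (56 - 88)/2 = (½)*(-32) = -16)
1/(R + J) = 1/(-44430 - 16) = 1/(-44446) = -1/44446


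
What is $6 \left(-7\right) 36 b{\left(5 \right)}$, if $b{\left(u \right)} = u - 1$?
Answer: $-6048$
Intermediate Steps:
$b{\left(u \right)} = -1 + u$
$6 \left(-7\right) 36 b{\left(5 \right)} = 6 \left(-7\right) 36 \left(-1 + 5\right) = \left(-42\right) 36 \cdot 4 = \left(-1512\right) 4 = -6048$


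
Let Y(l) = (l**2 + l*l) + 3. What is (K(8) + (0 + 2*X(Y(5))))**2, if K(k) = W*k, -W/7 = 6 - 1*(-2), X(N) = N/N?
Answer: 198916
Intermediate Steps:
Y(l) = 3 + 2*l**2 (Y(l) = (l**2 + l**2) + 3 = 2*l**2 + 3 = 3 + 2*l**2)
X(N) = 1
W = -56 (W = -7*(6 - 1*(-2)) = -7*(6 + 2) = -7*8 = -56)
K(k) = -56*k
(K(8) + (0 + 2*X(Y(5))))**2 = (-56*8 + (0 + 2*1))**2 = (-448 + (0 + 2))**2 = (-448 + 2)**2 = (-446)**2 = 198916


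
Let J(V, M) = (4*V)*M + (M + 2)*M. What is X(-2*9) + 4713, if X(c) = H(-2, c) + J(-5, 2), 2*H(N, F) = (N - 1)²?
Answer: 9371/2 ≈ 4685.5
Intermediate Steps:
H(N, F) = (-1 + N)²/2 (H(N, F) = (N - 1)²/2 = (-1 + N)²/2)
J(V, M) = M*(2 + M) + 4*M*V (J(V, M) = 4*M*V + (2 + M)*M = 4*M*V + M*(2 + M) = M*(2 + M) + 4*M*V)
X(c) = -55/2 (X(c) = (-1 - 2)²/2 + 2*(2 + 2 + 4*(-5)) = (½)*(-3)² + 2*(2 + 2 - 20) = (½)*9 + 2*(-16) = 9/2 - 32 = -55/2)
X(-2*9) + 4713 = -55/2 + 4713 = 9371/2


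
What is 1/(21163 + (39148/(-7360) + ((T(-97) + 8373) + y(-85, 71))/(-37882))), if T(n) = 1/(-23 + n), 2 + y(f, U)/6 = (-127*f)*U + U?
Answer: 52277160/1099705183081 ≈ 4.7537e-5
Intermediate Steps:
y(f, U) = -12 + 6*U - 762*U*f (y(f, U) = -12 + 6*((-127*f)*U + U) = -12 + 6*(-127*U*f + U) = -12 + 6*(U - 127*U*f) = -12 + (6*U - 762*U*f) = -12 + 6*U - 762*U*f)
1/(21163 + (39148/(-7360) + ((T(-97) + 8373) + y(-85, 71))/(-37882))) = 1/(21163 + (39148/(-7360) + ((1/(-23 - 97) + 8373) + (-12 + 6*71 - 762*71*(-85)))/(-37882))) = 1/(21163 + (39148*(-1/7360) + ((1/(-120) + 8373) + (-12 + 426 + 4598670))*(-1/37882))) = 1/(21163 + (-9787/1840 + ((-1/120 + 8373) + 4599084)*(-1/37882))) = 1/(21163 + (-9787/1840 + (1004759/120 + 4599084)*(-1/37882))) = 1/(21163 + (-9787/1840 + (552894839/120)*(-1/37882))) = 1/(21163 + (-9787/1840 - 552894839/4545840)) = 1/(21163 - 6636353999/52277160) = 1/(1099705183081/52277160) = 52277160/1099705183081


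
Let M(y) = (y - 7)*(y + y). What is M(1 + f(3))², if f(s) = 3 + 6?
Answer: 3600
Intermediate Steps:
f(s) = 9
M(y) = 2*y*(-7 + y) (M(y) = (-7 + y)*(2*y) = 2*y*(-7 + y))
M(1 + f(3))² = (2*(1 + 9)*(-7 + (1 + 9)))² = (2*10*(-7 + 10))² = (2*10*3)² = 60² = 3600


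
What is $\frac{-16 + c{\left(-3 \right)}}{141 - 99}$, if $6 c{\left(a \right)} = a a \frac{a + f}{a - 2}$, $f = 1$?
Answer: $- \frac{11}{30} \approx -0.36667$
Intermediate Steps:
$c{\left(a \right)} = \frac{a^{2} \left(1 + a\right)}{6 \left(-2 + a\right)}$ ($c{\left(a \right)} = \frac{a a \frac{a + 1}{a - 2}}{6} = \frac{a^{2} \frac{1 + a}{-2 + a}}{6} = \frac{a^{2} \frac{1}{-2 + a} \left(1 + a\right)}{6} = \frac{a^{2} \left(1 + a\right)}{6 \left(-2 + a\right)}$)
$\frac{-16 + c{\left(-3 \right)}}{141 - 99} = \frac{-16 + \frac{\left(-3\right)^{2} \left(1 - 3\right)}{6 \left(-2 - 3\right)}}{141 - 99} = \frac{-16 + \frac{1}{6} \cdot 9 \frac{1}{-5} \left(-2\right)}{42} = \left(-16 + \frac{1}{6} \cdot 9 \left(- \frac{1}{5}\right) \left(-2\right)\right) \frac{1}{42} = \left(-16 + \frac{3}{5}\right) \frac{1}{42} = \left(- \frac{77}{5}\right) \frac{1}{42} = - \frac{11}{30}$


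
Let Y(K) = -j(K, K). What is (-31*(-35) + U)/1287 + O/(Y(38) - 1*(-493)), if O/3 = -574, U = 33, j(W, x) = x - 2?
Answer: -131176/45243 ≈ -2.8994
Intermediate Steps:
j(W, x) = -2 + x
O = -1722 (O = 3*(-574) = -1722)
Y(K) = 2 - K (Y(K) = -(-2 + K) = 2 - K)
(-31*(-35) + U)/1287 + O/(Y(38) - 1*(-493)) = (-31*(-35) + 33)/1287 - 1722/((2 - 1*38) - 1*(-493)) = (1085 + 33)*(1/1287) - 1722/((2 - 38) + 493) = 1118*(1/1287) - 1722/(-36 + 493) = 86/99 - 1722/457 = -131176/45243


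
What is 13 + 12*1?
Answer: 25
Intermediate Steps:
13 + 12*1 = 13 + 12 = 25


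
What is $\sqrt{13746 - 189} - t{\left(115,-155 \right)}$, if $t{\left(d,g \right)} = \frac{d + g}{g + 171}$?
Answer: $\frac{5}{2} + \sqrt{13557} \approx 118.93$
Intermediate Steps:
$t{\left(d,g \right)} = \frac{d + g}{171 + g}$
$\sqrt{13746 - 189} - t{\left(115,-155 \right)} = \sqrt{13746 - 189} - \frac{115 - 155}{171 - 155} = \sqrt{13557} - \frac{1}{16} \left(-40\right) = \sqrt{13557} - - \frac{5}{2} = \sqrt{13557} + \frac{5}{2} = \frac{5}{2} + \sqrt{13557}$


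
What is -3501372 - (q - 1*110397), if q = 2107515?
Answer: -5498490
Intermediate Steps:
-3501372 - (q - 1*110397) = -3501372 - (2107515 - 1*110397) = -3501372 - (2107515 - 110397) = -3501372 - 1*1997118 = -3501372 - 1997118 = -5498490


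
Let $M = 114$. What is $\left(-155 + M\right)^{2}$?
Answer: $1681$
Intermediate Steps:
$\left(-155 + M\right)^{2} = \left(-155 + 114\right)^{2} = \left(-41\right)^{2} = 1681$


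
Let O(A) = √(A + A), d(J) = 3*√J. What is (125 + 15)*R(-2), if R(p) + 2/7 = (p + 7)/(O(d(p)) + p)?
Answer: -1140/11 - 1050*I*√2/11 - 350*2^(¾)*√3*√I/11 - 1050*I*2^(¼)*√3*√I/11 ≈ -30.147 - 339.56*I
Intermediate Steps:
O(A) = √2*√A (O(A) = √(2*A) = √2*√A)
R(p) = -2/7 + (7 + p)/(p + √6*p^(¼)) (R(p) = -2/7 + (p + 7)/(√2*√(3*√p) + p) = -2/7 + (7 + p)/(√2*(√3*p^(¼)) + p) = -2/7 + (7 + p)/(√6*p^(¼) + p) = -2/7 + (7 + p)/(p + √6*p^(¼)))
(125 + 15)*R(-2) = (125 + 15)*((49 + 5*(-2) - 2*√6*(-2)^(¼))/(7*(-2 + √6*(-2)^(¼)))) = 140*((49 - 10 - 2*(-1)^(¼)*2^(¾)*√3)/(7*(-2 + (-1)^(¼)*2^(¾)*√3))) = 140*((39 - 2*(-1)^(¼)*2^(¾)*√3)/(7*(-2 + (-1)^(¼)*2^(¾)*√3))) = 20*(39 - 2*(-1)^(¼)*2^(¾)*√3)/(-2 + (-1)^(¼)*2^(¾)*√3)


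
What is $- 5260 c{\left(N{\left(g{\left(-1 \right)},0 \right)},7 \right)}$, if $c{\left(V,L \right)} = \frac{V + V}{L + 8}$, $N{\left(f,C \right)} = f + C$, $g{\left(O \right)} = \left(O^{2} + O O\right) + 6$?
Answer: $- \frac{16832}{3} \approx -5610.7$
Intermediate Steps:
$g{\left(O \right)} = 6 + 2 O^{2}$ ($g{\left(O \right)} = \left(O^{2} + O^{2}\right) + 6 = 2 O^{2} + 6 = 6 + 2 O^{2}$)
$N{\left(f,C \right)} = C + f$
$c{\left(V,L \right)} = \frac{2 V}{8 + L}$
$- 5260 c{\left(N{\left(g{\left(-1 \right)},0 \right)},7 \right)} = - 5260 \frac{2 \left(0 + \left(6 + 2 \left(-1\right)^{2}\right)\right)}{8 + 7} = - 5260 \frac{2 \left(0 + \left(6 + 2 \cdot 1\right)\right)}{15} = - 5260 \cdot 2 \left(0 + \left(6 + 2\right)\right) \frac{1}{15} = - 5260 \cdot 2 \left(0 + 8\right) \frac{1}{15} = - 5260 \cdot 2 \cdot 8 \cdot \frac{1}{15} = \left(-5260\right) \frac{16}{15} = - \frac{16832}{3}$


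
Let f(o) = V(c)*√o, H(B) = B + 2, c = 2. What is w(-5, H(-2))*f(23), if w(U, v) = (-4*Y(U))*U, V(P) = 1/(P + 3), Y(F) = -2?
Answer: -8*√23 ≈ -38.367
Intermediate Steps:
H(B) = 2 + B
V(P) = 1/(3 + P)
f(o) = √o/5 (f(o) = √o/(3 + 2) = √o/5)
w(U, v) = 8*U (w(U, v) = (-4*(-2))*U = 8*U)
w(-5, H(-2))*f(23) = (8*(-5))*(√23/5) = -8*√23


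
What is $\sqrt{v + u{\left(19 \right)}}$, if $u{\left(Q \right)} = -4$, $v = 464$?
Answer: $2 \sqrt{115} \approx 21.448$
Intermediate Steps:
$\sqrt{v + u{\left(19 \right)}} = \sqrt{464 - 4} = \sqrt{460} = 2 \sqrt{115}$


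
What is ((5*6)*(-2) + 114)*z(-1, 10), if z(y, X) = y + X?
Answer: 486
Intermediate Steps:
z(y, X) = X + y
((5*6)*(-2) + 114)*z(-1, 10) = ((5*6)*(-2) + 114)*(10 - 1) = (30*(-2) + 114)*9 = (-60 + 114)*9 = 54*9 = 486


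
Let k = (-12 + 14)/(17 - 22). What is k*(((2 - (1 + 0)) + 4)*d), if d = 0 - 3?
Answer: 6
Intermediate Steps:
d = -3
k = -⅖ (k = 2/(-5) = 2*(-⅕) = -⅖ ≈ -0.40000)
k*(((2 - (1 + 0)) + 4)*d) = -2*((2 - (1 + 0)) + 4)*(-3)/5 = -2*((2 - 1*1) + 4)*(-3)/5 = -2*((2 - 1) + 4)*(-3)/5 = -2*(1 + 4)*(-3)/5 = -2*(-3) = -⅖*(-15) = 6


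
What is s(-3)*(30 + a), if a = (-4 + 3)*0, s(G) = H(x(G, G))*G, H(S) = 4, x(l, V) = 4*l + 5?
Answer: -360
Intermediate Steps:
x(l, V) = 5 + 4*l
s(G) = 4*G
a = 0 (a = -1*0 = 0)
s(-3)*(30 + a) = (4*(-3))*(30 + 0) = -12*30 = -360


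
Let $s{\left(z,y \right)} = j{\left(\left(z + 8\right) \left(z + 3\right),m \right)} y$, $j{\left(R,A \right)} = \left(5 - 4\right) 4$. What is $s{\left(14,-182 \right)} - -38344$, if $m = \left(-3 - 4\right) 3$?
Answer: $37616$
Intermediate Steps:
$m = -21$ ($m = \left(-7\right) 3 = -21$)
$j{\left(R,A \right)} = 4$ ($j{\left(R,A \right)} = 1 \cdot 4 = 4$)
$s{\left(z,y \right)} = 4 y$
$s{\left(14,-182 \right)} - -38344 = 4 \left(-182\right) - -38344 = -728 + 38344 = 37616$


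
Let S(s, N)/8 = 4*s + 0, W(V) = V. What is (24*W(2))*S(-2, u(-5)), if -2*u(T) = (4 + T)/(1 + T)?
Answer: -3072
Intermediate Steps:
u(T) = -(4 + T)/(2*(1 + T))
S(s, N) = 32*s (S(s, N) = 8*(4*s + 0) = 8*(4*s) = 32*s)
(24*W(2))*S(-2, u(-5)) = (24*2)*(32*(-2)) = 48*(-64) = -3072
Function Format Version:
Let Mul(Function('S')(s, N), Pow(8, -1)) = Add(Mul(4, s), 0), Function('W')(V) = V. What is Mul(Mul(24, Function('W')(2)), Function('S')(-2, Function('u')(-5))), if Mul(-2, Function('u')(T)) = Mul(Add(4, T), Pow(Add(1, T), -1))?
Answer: -3072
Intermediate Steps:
Function('u')(T) = Mul(Rational(-1, 2), Pow(Add(1, T), -1), Add(4, T)) (Function('u')(T) = Mul(Rational(-1, 2), Mul(Add(4, T), Pow(Add(1, T), -1))) = Mul(Rational(-1, 2), Mul(Pow(Add(1, T), -1), Add(4, T))) = Mul(Rational(-1, 2), Pow(Add(1, T), -1), Add(4, T)))
Function('S')(s, N) = Mul(32, s) (Function('S')(s, N) = Mul(8, Add(Mul(4, s), 0)) = Mul(8, Mul(4, s)) = Mul(32, s))
Mul(Mul(24, Function('W')(2)), Function('S')(-2, Function('u')(-5))) = Mul(Mul(24, 2), Mul(32, -2)) = Mul(48, -64) = -3072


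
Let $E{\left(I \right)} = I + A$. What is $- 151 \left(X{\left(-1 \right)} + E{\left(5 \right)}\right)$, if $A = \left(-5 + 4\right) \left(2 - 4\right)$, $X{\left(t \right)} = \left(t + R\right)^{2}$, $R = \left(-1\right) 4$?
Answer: $-4832$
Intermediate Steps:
$R = -4$
$X{\left(t \right)} = \left(-4 + t\right)^{2}$ ($X{\left(t \right)} = \left(t - 4\right)^{2} = \left(-4 + t\right)^{2}$)
$A = 2$ ($A = \left(-1\right) \left(-2\right) = 2$)
$E{\left(I \right)} = 2 + I$ ($E{\left(I \right)} = I + 2 = 2 + I$)
$- 151 \left(X{\left(-1 \right)} + E{\left(5 \right)}\right) = - 151 \left(\left(-4 - 1\right)^{2} + \left(2 + 5\right)\right) = - 151 \left(\left(-5\right)^{2} + 7\right) = - 151 \left(25 + 7\right) = \left(-151\right) 32 = -4832$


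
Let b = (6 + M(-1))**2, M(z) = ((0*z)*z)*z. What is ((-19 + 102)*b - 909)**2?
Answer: 4322241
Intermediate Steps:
M(z) = 0 (M(z) = (0*z)*z = 0*z = 0)
b = 36 (b = (6 + 0)**2 = 6**2 = 36)
((-19 + 102)*b - 909)**2 = ((-19 + 102)*36 - 909)**2 = (83*36 - 909)**2 = (2988 - 909)**2 = 2079**2 = 4322241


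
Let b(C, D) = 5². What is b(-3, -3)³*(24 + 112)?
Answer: 2125000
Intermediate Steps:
b(C, D) = 25
b(-3, -3)³*(24 + 112) = 25³*(24 + 112) = 15625*136 = 2125000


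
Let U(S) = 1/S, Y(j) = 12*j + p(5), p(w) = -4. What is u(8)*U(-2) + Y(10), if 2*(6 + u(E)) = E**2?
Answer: 103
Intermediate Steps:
u(E) = -6 + E**2/2
Y(j) = -4 + 12*j (Y(j) = 12*j - 4 = -4 + 12*j)
u(8)*U(-2) + Y(10) = (-6 + (1/2)*8**2)/(-2) + (-4 + 12*10) = (-6 + (1/2)*64)*(-1/2) + (-4 + 120) = (-6 + 32)*(-1/2) + 116 = 26*(-1/2) + 116 = -13 + 116 = 103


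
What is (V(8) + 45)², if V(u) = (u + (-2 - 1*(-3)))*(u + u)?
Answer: 35721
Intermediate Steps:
V(u) = 2*u*(1 + u) (V(u) = (u + (-2 + 3))*(2*u) = (u + 1)*(2*u) = (1 + u)*(2*u) = 2*u*(1 + u))
(V(8) + 45)² = (2*8*(1 + 8) + 45)² = (2*8*9 + 45)² = (144 + 45)² = 189² = 35721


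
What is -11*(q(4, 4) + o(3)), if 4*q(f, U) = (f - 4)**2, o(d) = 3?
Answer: -33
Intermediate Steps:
q(f, U) = (-4 + f)**2/4 (q(f, U) = (f - 4)**2/4 = (-4 + f)**2/4)
-11*(q(4, 4) + o(3)) = -11*((-4 + 4)**2/4 + 3) = -11*((1/4)*0**2 + 3) = -11*((1/4)*0 + 3) = -11*(0 + 3) = -11*3 = -33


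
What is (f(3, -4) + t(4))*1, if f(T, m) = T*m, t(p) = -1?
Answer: -13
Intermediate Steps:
(f(3, -4) + t(4))*1 = (3*(-4) - 1)*1 = (-12 - 1)*1 = -13*1 = -13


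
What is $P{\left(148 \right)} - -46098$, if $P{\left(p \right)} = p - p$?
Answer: $46098$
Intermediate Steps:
$P{\left(p \right)} = 0$
$P{\left(148 \right)} - -46098 = 0 - -46098 = 0 + 46098 = 46098$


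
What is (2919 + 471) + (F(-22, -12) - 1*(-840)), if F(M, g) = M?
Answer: 4208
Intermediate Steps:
(2919 + 471) + (F(-22, -12) - 1*(-840)) = (2919 + 471) + (-22 - 1*(-840)) = 3390 + (-22 + 840) = 3390 + 818 = 4208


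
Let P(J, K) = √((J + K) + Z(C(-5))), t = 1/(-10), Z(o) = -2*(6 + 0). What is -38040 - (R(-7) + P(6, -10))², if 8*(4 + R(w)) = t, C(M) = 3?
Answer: -243456641/6400 + 321*I/10 ≈ -38040.0 + 32.1*I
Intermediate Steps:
Z(o) = -12 (Z(o) = -2*6 = -12)
t = -⅒ ≈ -0.10000
P(J, K) = √(-12 + J + K) (P(J, K) = √((J + K) - 12) = √(-12 + J + K))
R(w) = -321/80 (R(w) = -4 + (⅛)*(-⅒) = -4 - 1/80 = -321/80)
-38040 - (R(-7) + P(6, -10))² = -38040 - (-321/80 + √(-12 + 6 - 10))² = -38040 - (-321/80 + √(-16))² = -38040 - (-321/80 + 4*I)²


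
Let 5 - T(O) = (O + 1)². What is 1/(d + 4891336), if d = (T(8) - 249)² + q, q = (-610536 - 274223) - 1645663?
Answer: 1/2466539 ≈ 4.0543e-7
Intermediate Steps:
T(O) = 5 - (1 + O)² (T(O) = 5 - (O + 1)² = 5 - (1 + O)²)
q = -2530422 (q = -884759 - 1645663 = -2530422)
d = -2424797 (d = ((5 - (1 + 8)²) - 249)² - 2530422 = ((5 - 1*9²) - 249)² - 2530422 = ((5 - 1*81) - 249)² - 2530422 = ((5 - 81) - 249)² - 2530422 = (-76 - 249)² - 2530422 = (-325)² - 2530422 = 105625 - 2530422 = -2424797)
1/(d + 4891336) = 1/(-2424797 + 4891336) = 1/2466539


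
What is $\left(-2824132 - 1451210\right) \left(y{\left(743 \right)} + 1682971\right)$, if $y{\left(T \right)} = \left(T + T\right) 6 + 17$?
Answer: $-7233468231168$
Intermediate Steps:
$y{\left(T \right)} = 17 + 12 T$ ($y{\left(T \right)} = 2 T 6 + 17 = 12 T + 17 = 17 + 12 T$)
$\left(-2824132 - 1451210\right) \left(y{\left(743 \right)} + 1682971\right) = \left(-2824132 - 1451210\right) \left(\left(17 + 12 \cdot 743\right) + 1682971\right) = - 4275342 \left(\left(17 + 8916\right) + 1682971\right) = - 4275342 \left(8933 + 1682971\right) = \left(-4275342\right) 1691904 = -7233468231168$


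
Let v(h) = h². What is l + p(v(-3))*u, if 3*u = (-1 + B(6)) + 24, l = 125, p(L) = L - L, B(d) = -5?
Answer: 125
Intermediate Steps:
p(L) = 0
u = 6 (u = ((-1 - 5) + 24)/3 = (-6 + 24)/3 = (⅓)*18 = 6)
l + p(v(-3))*u = 125 + 0*6 = 125 + 0 = 125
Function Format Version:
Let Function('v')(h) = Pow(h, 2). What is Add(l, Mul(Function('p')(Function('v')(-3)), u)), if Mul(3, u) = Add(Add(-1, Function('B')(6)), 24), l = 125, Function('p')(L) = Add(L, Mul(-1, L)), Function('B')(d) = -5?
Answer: 125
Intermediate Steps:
Function('p')(L) = 0
u = 6 (u = Mul(Rational(1, 3), Add(Add(-1, -5), 24)) = Mul(Rational(1, 3), Add(-6, 24)) = Mul(Rational(1, 3), 18) = 6)
Add(l, Mul(Function('p')(Function('v')(-3)), u)) = Add(125, Mul(0, 6)) = Add(125, 0) = 125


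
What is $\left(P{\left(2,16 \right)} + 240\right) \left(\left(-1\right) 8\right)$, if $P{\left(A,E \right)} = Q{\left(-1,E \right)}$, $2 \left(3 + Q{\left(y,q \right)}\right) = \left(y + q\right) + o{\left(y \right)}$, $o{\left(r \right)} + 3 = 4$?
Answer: $-1960$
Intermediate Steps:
$o{\left(r \right)} = 1$ ($o{\left(r \right)} = -3 + 4 = 1$)
$Q{\left(y,q \right)} = - \frac{5}{2} + \frac{q}{2} + \frac{y}{2}$ ($Q{\left(y,q \right)} = -3 + \frac{\left(y + q\right) + 1}{2} = -3 + \frac{\left(q + y\right) + 1}{2} = -3 + \frac{1 + q + y}{2} = -3 + \left(\frac{1}{2} + \frac{q}{2} + \frac{y}{2}\right) = - \frac{5}{2} + \frac{q}{2} + \frac{y}{2}$)
$P{\left(A,E \right)} = -3 + \frac{E}{2}$ ($P{\left(A,E \right)} = - \frac{5}{2} + \frac{E}{2} + \frac{1}{2} \left(-1\right) = - \frac{5}{2} + \frac{E}{2} - \frac{1}{2} = -3 + \frac{E}{2}$)
$\left(P{\left(2,16 \right)} + 240\right) \left(\left(-1\right) 8\right) = \left(\left(-3 + \frac{1}{2} \cdot 16\right) + 240\right) \left(\left(-1\right) 8\right) = \left(\left(-3 + 8\right) + 240\right) \left(-8\right) = \left(5 + 240\right) \left(-8\right) = 245 \left(-8\right) = -1960$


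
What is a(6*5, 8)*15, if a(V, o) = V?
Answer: 450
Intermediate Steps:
a(6*5, 8)*15 = (6*5)*15 = 30*15 = 450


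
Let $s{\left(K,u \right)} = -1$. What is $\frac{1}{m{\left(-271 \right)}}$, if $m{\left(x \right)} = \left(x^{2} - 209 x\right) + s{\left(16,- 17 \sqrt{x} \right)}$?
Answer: $\frac{1}{130079} \approx 7.6876 \cdot 10^{-6}$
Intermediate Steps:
$m{\left(x \right)} = -1 + x^{2} - 209 x$ ($m{\left(x \right)} = \left(x^{2} - 209 x\right) - 1 = -1 + x^{2} - 209 x$)
$\frac{1}{m{\left(-271 \right)}} = \frac{1}{-1 + \left(-271\right)^{2} - -56639} = \frac{1}{-1 + 73441 + 56639} = \frac{1}{130079}$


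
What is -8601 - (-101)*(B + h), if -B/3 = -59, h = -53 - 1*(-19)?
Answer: 5842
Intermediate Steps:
h = -34 (h = -53 + 19 = -34)
B = 177 (B = -3*(-59) = 177)
-8601 - (-101)*(B + h) = -8601 - (-101)*(177 - 34) = -8601 - (-101)*143 = -8601 - 1*(-14443) = -8601 + 14443 = 5842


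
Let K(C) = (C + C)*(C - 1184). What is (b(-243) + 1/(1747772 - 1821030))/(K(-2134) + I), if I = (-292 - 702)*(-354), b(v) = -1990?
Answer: -20826203/151885811400 ≈ -0.00013712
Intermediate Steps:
I = 351876 (I = -994*(-354) = 351876)
K(C) = 2*C*(-1184 + C) (K(C) = (2*C)*(-1184 + C) = 2*C*(-1184 + C))
(b(-243) + 1/(1747772 - 1821030))/(K(-2134) + I) = (-1990 + 1/(1747772 - 1821030))/(2*(-2134)*(-1184 - 2134) + 351876) = (-1990 + 1/(-73258))/(2*(-2134)*(-3318) + 351876) = (-1990 - 1/73258)/(14161224 + 351876) = -145783421/73258/14513100 = -145783421/73258*1/14513100 = -20826203/151885811400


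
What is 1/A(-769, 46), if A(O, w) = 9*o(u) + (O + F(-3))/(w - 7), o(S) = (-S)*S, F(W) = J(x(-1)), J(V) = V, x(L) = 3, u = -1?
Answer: -39/1117 ≈ -0.034915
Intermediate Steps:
F(W) = 3
o(S) = -S**2
A(O, w) = -9 + (3 + O)/(-7 + w) (A(O, w) = 9*(-1*(-1)**2) + (O + 3)/(w - 7) = 9*(-1*1) + (3 + O)/(-7 + w) = 9*(-1) + (3 + O)/(-7 + w) = -9 + (3 + O)/(-7 + w))
1/A(-769, 46) = 1/((66 - 769 - 9*46)/(-7 + 46)) = 1/((66 - 769 - 414)/39) = 1/((1/39)*(-1117)) = 1/(-1117/39) = -39/1117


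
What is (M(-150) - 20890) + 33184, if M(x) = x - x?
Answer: 12294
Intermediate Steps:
M(x) = 0
(M(-150) - 20890) + 33184 = (0 - 20890) + 33184 = -20890 + 33184 = 12294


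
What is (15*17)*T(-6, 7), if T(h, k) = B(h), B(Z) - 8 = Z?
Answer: 510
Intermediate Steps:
B(Z) = 8 + Z
T(h, k) = 8 + h
(15*17)*T(-6, 7) = (15*17)*(8 - 6) = 255*2 = 510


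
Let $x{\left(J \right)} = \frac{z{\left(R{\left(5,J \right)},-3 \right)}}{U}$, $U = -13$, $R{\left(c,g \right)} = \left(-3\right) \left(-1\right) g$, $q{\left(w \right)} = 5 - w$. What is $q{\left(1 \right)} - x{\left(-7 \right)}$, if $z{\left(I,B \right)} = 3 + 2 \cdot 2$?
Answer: $\frac{59}{13} \approx 4.5385$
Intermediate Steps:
$R{\left(c,g \right)} = 3 g$
$z{\left(I,B \right)} = 7$ ($z{\left(I,B \right)} = 3 + 4 = 7$)
$x{\left(J \right)} = - \frac{7}{13}$ ($x{\left(J \right)} = \frac{7}{-13} = 7 \left(- \frac{1}{13}\right) = - \frac{7}{13}$)
$q{\left(1 \right)} - x{\left(-7 \right)} = \left(5 - 1\right) - - \frac{7}{13} = \left(5 - 1\right) + \frac{7}{13} = 4 + \frac{7}{13} = \frac{59}{13}$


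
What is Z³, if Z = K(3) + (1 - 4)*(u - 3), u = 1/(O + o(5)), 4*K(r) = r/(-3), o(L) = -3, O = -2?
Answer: 6539203/8000 ≈ 817.40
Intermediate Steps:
K(r) = -r/12 (K(r) = (r/(-3))/4 = (r*(-⅓))/4 = (-r/3)/4 = -r/12)
u = -⅕ (u = 1/(-2 - 3) = 1/(-5) = -⅕ ≈ -0.20000)
Z = 187/20 (Z = -1/12*3 + (1 - 4)*(-⅕ - 3) = -¼ - 3*(-16/5) = -¼ + 48/5 = 187/20 ≈ 9.3500)
Z³ = (187/20)³ = 6539203/8000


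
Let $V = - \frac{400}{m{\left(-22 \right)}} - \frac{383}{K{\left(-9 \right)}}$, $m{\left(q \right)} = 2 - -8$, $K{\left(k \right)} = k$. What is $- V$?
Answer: $- \frac{23}{9} \approx -2.5556$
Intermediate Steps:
$m{\left(q \right)} = 10$ ($m{\left(q \right)} = 2 + 8 = 10$)
$V = \frac{23}{9}$ ($V = - \frac{400}{10} - \frac{383}{-9} = \left(-400\right) \frac{1}{10} - - \frac{383}{9} = -40 + \frac{383}{9} = \frac{23}{9} \approx 2.5556$)
$- V = \left(-1\right) \frac{23}{9} = - \frac{23}{9}$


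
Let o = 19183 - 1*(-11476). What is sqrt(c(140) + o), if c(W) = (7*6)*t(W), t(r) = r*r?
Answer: sqrt(853859) ≈ 924.04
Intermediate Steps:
t(r) = r**2
c(W) = 42*W**2 (c(W) = (7*6)*W**2 = 42*W**2)
o = 30659 (o = 19183 + 11476 = 30659)
sqrt(c(140) + o) = sqrt(42*140**2 + 30659) = sqrt(42*19600 + 30659) = sqrt(823200 + 30659) = sqrt(853859)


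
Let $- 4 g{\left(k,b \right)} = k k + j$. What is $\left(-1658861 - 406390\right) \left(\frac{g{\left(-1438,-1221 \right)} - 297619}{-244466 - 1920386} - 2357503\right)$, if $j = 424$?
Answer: $\frac{5270153215996643685}{1082426} \approx 4.8688 \cdot 10^{12}$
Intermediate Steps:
$g{\left(k,b \right)} = -106 - \frac{k^{2}}{4}$ ($g{\left(k,b \right)} = - \frac{k k + 424}{4} = - \frac{k^{2} + 424}{4} = - \frac{424 + k^{2}}{4} = -106 - \frac{k^{2}}{4}$)
$\left(-1658861 - 406390\right) \left(\frac{g{\left(-1438,-1221 \right)} - 297619}{-244466 - 1920386} - 2357503\right) = \left(-1658861 - 406390\right) \left(\frac{\left(-106 - \frac{\left(-1438\right)^{2}}{4}\right) - 297619}{-244466 - 1920386} - 2357503\right) = - 2065251 \left(\frac{\left(-106 - 516961\right) - 297619}{-2164852} - 2357503\right) = - 2065251 \left(\left(\left(-106 - 516961\right) - 297619\right) \left(- \frac{1}{2164852}\right) - 2357503\right) = - 2065251 \left(\left(-517067 - 297619\right) \left(- \frac{1}{2164852}\right) - 2357503\right) = - 2065251 \left(\left(-814686\right) \left(- \frac{1}{2164852}\right) - 2357503\right) = - 2065251 \left(\frac{407343}{1082426} - 2357503\right) = \left(-2065251\right) \left(- \frac{2551822134935}{1082426}\right) = \frac{5270153215996643685}{1082426}$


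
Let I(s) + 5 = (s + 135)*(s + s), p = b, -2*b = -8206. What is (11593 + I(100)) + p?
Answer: 62691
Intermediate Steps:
b = 4103 (b = -½*(-8206) = 4103)
p = 4103
I(s) = -5 + 2*s*(135 + s) (I(s) = -5 + (s + 135)*(s + s) = -5 + (135 + s)*(2*s) = -5 + 2*s*(135 + s))
(11593 + I(100)) + p = (11593 + (-5 + 2*100² + 270*100)) + 4103 = (11593 + (-5 + 2*10000 + 27000)) + 4103 = (11593 + (-5 + 20000 + 27000)) + 4103 = (11593 + 46995) + 4103 = 58588 + 4103 = 62691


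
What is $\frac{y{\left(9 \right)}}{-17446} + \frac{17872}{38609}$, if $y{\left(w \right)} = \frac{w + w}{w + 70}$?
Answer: $\frac{12315551543}{26606118253} \approx 0.46288$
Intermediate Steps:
$y{\left(w \right)} = \frac{2 w}{70 + w}$
$\frac{y{\left(9 \right)}}{-17446} + \frac{17872}{38609} = \frac{2 \cdot 9 \frac{1}{70 + 9}}{-17446} + \frac{17872}{38609} = 2 \cdot 9 \cdot \frac{1}{79} \left(- \frac{1}{17446}\right) + 17872 \cdot \frac{1}{38609} = 2 \cdot 9 \cdot \frac{1}{79} \left(- \frac{1}{17446}\right) + \frac{17872}{38609} = \frac{18}{79} \left(- \frac{1}{17446}\right) + \frac{17872}{38609} = - \frac{9}{689117} + \frac{17872}{38609} = \frac{12315551543}{26606118253}$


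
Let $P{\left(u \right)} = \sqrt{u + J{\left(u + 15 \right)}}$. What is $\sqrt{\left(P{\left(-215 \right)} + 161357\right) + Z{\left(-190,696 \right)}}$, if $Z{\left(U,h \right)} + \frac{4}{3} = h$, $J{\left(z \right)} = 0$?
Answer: $\frac{\sqrt{1458465 + 9 i \sqrt{215}}}{3} \approx 402.56 + 0.018212 i$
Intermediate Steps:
$P{\left(u \right)} = \sqrt{u}$ ($P{\left(u \right)} = \sqrt{u + 0} = \sqrt{u}$)
$Z{\left(U,h \right)} = - \frac{4}{3} + h$
$\sqrt{\left(P{\left(-215 \right)} + 161357\right) + Z{\left(-190,696 \right)}} = \sqrt{\left(\sqrt{-215} + 161357\right) + \left(- \frac{4}{3} + 696\right)} = \sqrt{\left(i \sqrt{215} + 161357\right) + \frac{2084}{3}} = \sqrt{\left(161357 + i \sqrt{215}\right) + \frac{2084}{3}} = \sqrt{\frac{486155}{3} + i \sqrt{215}}$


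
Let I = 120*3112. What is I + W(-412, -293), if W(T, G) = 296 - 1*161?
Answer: 373575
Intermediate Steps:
I = 373440
W(T, G) = 135 (W(T, G) = 296 - 161 = 135)
I + W(-412, -293) = 373440 + 135 = 373575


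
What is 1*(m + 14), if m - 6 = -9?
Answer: 11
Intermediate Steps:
m = -3 (m = 6 - 9 = -3)
1*(m + 14) = 1*(-3 + 14) = 1*11 = 11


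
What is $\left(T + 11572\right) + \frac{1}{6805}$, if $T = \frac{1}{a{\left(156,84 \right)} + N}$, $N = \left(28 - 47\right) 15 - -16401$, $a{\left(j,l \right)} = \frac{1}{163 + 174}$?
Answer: $\frac{427684786498158}{36958587865} \approx 11572.0$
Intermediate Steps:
$a{\left(j,l \right)} = \frac{1}{337}$
$N = 16116$ ($N = \left(-19\right) 15 + 16401 = -285 + 16401 = 16116$)
$T = \frac{337}{5431093}$ ($T = \frac{1}{\frac{1}{337} + 16116} = \frac{1}{\frac{5431093}{337}} = \frac{337}{5431093} \approx 6.205 \cdot 10^{-5}$)
$\left(T + 11572\right) + \frac{1}{6805} = \left(\frac{337}{5431093} + 11572\right) + \frac{1}{6805} = \frac{62848608533}{5431093} + \frac{1}{6805} = \frac{427684786498158}{36958587865}$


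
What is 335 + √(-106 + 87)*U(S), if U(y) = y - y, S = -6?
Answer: 335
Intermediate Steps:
U(y) = 0
335 + √(-106 + 87)*U(S) = 335 + √(-106 + 87)*0 = 335 + √(-19)*0 = 335 + (I*√19)*0 = 335 + 0 = 335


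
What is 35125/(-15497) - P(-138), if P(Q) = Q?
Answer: 2103461/15497 ≈ 135.73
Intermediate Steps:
35125/(-15497) - P(-138) = 35125/(-15497) - 1*(-138) = 35125*(-1/15497) + 138 = -35125/15497 + 138 = 2103461/15497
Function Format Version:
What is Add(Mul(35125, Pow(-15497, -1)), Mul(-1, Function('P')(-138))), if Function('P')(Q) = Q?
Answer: Rational(2103461, 15497) ≈ 135.73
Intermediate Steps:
Add(Mul(35125, Pow(-15497, -1)), Mul(-1, Function('P')(-138))) = Add(Mul(35125, Pow(-15497, -1)), Mul(-1, -138)) = Add(Mul(35125, Rational(-1, 15497)), 138) = Add(Rational(-35125, 15497), 138) = Rational(2103461, 15497)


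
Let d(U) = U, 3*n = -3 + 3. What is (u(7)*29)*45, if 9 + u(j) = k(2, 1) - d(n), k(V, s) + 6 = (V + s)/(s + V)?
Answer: -18270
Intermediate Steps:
n = 0 (n = (-3 + 3)/3 = (1/3)*0 = 0)
k(V, s) = -5 (k(V, s) = -6 + (V + s)/(s + V) = -6 + (V + s)/(V + s) = -6 + 1 = -5)
u(j) = -14 (u(j) = -9 + (-5 - 1*0) = -9 + (-5 + 0) = -9 - 5 = -14)
(u(7)*29)*45 = -14*29*45 = -406*45 = -18270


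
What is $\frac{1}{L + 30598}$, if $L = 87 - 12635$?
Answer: $\frac{1}{18050} \approx 5.5402 \cdot 10^{-5}$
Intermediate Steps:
$L = -12548$ ($L = 87 - 12635 = -12548$)
$\frac{1}{L + 30598} = \frac{1}{-12548 + 30598} = \frac{1}{18050}$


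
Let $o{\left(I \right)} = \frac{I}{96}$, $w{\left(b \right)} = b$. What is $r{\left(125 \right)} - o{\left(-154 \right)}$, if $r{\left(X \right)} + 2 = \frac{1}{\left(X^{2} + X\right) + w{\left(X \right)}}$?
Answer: $- \frac{301577}{762000} \approx -0.39577$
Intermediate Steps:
$o{\left(I \right)} = \frac{I}{96}$ ($o{\left(I \right)} = I \frac{1}{96} = \frac{I}{96}$)
$r{\left(X \right)} = -2 + \frac{1}{X^{2} + 2 X}$ ($r{\left(X \right)} = -2 + \frac{1}{\left(X^{2} + X\right) + X} = -2 + \frac{1}{\left(X + X^{2}\right) + X} = -2 + \frac{1}{X^{2} + 2 X}$)
$r{\left(125 \right)} - o{\left(-154 \right)} = \frac{1 - 500 - 2 \cdot 125^{2}}{125 \left(2 + 125\right)} - \frac{1}{96} \left(-154\right) = \frac{1 - 500 - 31250}{125 \cdot 127} - - \frac{77}{48} = \frac{1}{125} \cdot \frac{1}{127} \left(1 - 500 - 31250\right) + \frac{77}{48} = \frac{1}{125} \cdot \frac{1}{127} \left(-31749\right) + \frac{77}{48} = - \frac{31749}{15875} + \frac{77}{48} = - \frac{301577}{762000}$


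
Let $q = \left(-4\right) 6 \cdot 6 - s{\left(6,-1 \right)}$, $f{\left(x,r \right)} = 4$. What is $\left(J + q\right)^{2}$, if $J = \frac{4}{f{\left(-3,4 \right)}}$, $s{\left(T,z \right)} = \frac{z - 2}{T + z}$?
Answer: $\frac{506944}{25} \approx 20278.0$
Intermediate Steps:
$s{\left(T,z \right)} = \frac{-2 + z}{T + z}$
$q = - \frac{717}{5}$ ($q = \left(-4\right) 6 \cdot 6 - \frac{-2 - 1}{6 - 1} = \left(-24\right) 6 - \frac{1}{5} \left(-3\right) = -144 - \frac{1}{5} \left(-3\right) = -144 - - \frac{3}{5} = -144 + \frac{3}{5} = - \frac{717}{5} \approx -143.4$)
$J = 1$ ($J = \frac{4}{4} = 4 \cdot \frac{1}{4} = 1$)
$\left(J + q\right)^{2} = \left(1 - \frac{717}{5}\right)^{2} = \left(- \frac{712}{5}\right)^{2} = \frac{506944}{25}$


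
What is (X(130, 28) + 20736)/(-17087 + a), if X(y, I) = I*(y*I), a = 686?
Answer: -122656/16401 ≈ -7.4786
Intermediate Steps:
X(y, I) = y*I² (X(y, I) = I*(I*y) = y*I²)
(X(130, 28) + 20736)/(-17087 + a) = (130*28² + 20736)/(-17087 + 686) = (130*784 + 20736)/(-16401) = (101920 + 20736)*(-1/16401) = 122656*(-1/16401) = -122656/16401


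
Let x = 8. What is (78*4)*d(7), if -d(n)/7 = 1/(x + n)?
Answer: -728/5 ≈ -145.60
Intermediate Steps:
d(n) = -7/(8 + n)
(78*4)*d(7) = (78*4)*(-7/(8 + 7)) = 312*(-7/15) = -728/5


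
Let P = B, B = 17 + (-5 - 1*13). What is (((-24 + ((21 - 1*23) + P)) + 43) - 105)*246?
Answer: -21894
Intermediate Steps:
B = -1 (B = 17 + (-5 - 13) = 17 - 18 = -1)
P = -1
(((-24 + ((21 - 1*23) + P)) + 43) - 105)*246 = (((-24 + ((21 - 1*23) - 1)) + 43) - 105)*246 = (((-24 + ((21 - 23) - 1)) + 43) - 105)*246 = (((-24 + (-2 - 1)) + 43) - 105)*246 = (((-24 - 3) + 43) - 105)*246 = ((-27 + 43) - 105)*246 = (16 - 105)*246 = -89*246 = -21894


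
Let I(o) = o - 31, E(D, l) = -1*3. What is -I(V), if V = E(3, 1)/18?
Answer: 187/6 ≈ 31.167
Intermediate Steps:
E(D, l) = -3
V = -⅙ (V = -3/18 = -3*1/18 = -⅙ ≈ -0.16667)
I(o) = -31 + o
-I(V) = -(-31 - ⅙) = -1*(-187/6) = 187/6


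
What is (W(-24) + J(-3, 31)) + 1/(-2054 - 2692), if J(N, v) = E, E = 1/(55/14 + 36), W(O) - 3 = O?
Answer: -55647409/2653014 ≈ -20.975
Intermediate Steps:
W(O) = 3 + O
E = 14/559 (E = 1/(55*(1/14) + 36) = 1/(55/14 + 36) = 1/(559/14) = 14/559 ≈ 0.025045)
J(N, v) = 14/559
(W(-24) + J(-3, 31)) + 1/(-2054 - 2692) = ((3 - 24) + 14/559) + 1/(-2054 - 2692) = (-21 + 14/559) + 1/(-4746) = -11725/559 - 1/4746 = -55647409/2653014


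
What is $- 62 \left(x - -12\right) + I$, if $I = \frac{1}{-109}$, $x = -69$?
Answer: $\frac{385205}{109} \approx 3534.0$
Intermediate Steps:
$I = - \frac{1}{109} \approx -0.0091743$
$- 62 \left(x - -12\right) + I = - 62 \left(-69 - -12\right) - \frac{1}{109} = - 62 \left(-69 + 12\right) - \frac{1}{109} = \left(-62\right) \left(-57\right) - \frac{1}{109} = 3534 - \frac{1}{109} = \frac{385205}{109}$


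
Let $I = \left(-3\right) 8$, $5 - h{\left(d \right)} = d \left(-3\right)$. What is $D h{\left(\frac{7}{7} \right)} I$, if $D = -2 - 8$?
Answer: $1920$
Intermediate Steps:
$D = -10$ ($D = -2 - 8 = -10$)
$h{\left(d \right)} = 5 + 3 d$ ($h{\left(d \right)} = 5 - d \left(-3\right) = 5 - - 3 d = 5 + 3 d$)
$I = -24$
$D h{\left(\frac{7}{7} \right)} I = - 10 \left(5 + 3 \cdot \frac{7}{7}\right) \left(-24\right) = - 10 \left(5 + 3 \cdot 7 \cdot \frac{1}{7}\right) \left(-24\right) = - 10 \left(5 + 3 \cdot 1\right) \left(-24\right) = - 10 \left(5 + 3\right) \left(-24\right) = \left(-10\right) 8 \left(-24\right) = \left(-80\right) \left(-24\right) = 1920$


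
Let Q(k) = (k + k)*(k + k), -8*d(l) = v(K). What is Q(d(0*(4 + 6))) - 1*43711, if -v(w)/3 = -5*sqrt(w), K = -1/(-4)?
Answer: -2797279/64 ≈ -43708.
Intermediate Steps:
K = 1/4 (K = -1*(-1/4) = 1/4 ≈ 0.25000)
v(w) = 15*sqrt(w) (v(w) = -(-15)*sqrt(w) = 15*sqrt(w))
d(l) = -15/16 (d(l) = -15*sqrt(1/4)/8 = -15/(8*2) = -1/8*15/2 = -15/16)
Q(k) = 4*k**2 (Q(k) = (2*k)*(2*k) = 4*k**2)
Q(d(0*(4 + 6))) - 1*43711 = 4*(-15/16)**2 - 1*43711 = 4*(225/256) - 43711 = 225/64 - 43711 = -2797279/64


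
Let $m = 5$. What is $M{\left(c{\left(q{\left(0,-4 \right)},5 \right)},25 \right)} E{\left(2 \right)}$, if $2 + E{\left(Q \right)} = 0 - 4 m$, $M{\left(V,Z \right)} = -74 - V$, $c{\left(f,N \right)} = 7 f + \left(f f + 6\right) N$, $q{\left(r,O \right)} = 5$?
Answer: $5808$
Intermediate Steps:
$c{\left(f,N \right)} = 7 f + N \left(6 + f^{2}\right)$ ($c{\left(f,N \right)} = 7 f + \left(f^{2} + 6\right) N = 7 f + \left(6 + f^{2}\right) N = 7 f + N \left(6 + f^{2}\right)$)
$E{\left(Q \right)} = -22$ ($E{\left(Q \right)} = -2 + \left(0 - 20\right) = -2 - 20 = -22$)
$M{\left(c{\left(q{\left(0,-4 \right)},5 \right)},25 \right)} E{\left(2 \right)} = \left(-74 - \left(6 \cdot 5 + 7 \cdot 5 + 5 \cdot 5^{2}\right)\right) \left(-22\right) = \left(-74 - \left(30 + 35 + 5 \cdot 25\right)\right) \left(-22\right) = \left(-74 - \left(30 + 35 + 125\right)\right) \left(-22\right) = \left(-74 - 190\right) \left(-22\right) = \left(-264\right) \left(-22\right) = 5808$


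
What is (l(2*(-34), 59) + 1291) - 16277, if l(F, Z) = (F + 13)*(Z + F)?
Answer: -14491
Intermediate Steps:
l(F, Z) = (13 + F)*(F + Z)
(l(2*(-34), 59) + 1291) - 16277 = (((2*(-34))**2 + 13*(2*(-34)) + 13*59 + (2*(-34))*59) + 1291) - 16277 = (((-68)**2 + 13*(-68) + 767 - 68*59) + 1291) - 16277 = ((4624 - 884 + 767 - 4012) + 1291) - 16277 = (495 + 1291) - 16277 = 1786 - 16277 = -14491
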